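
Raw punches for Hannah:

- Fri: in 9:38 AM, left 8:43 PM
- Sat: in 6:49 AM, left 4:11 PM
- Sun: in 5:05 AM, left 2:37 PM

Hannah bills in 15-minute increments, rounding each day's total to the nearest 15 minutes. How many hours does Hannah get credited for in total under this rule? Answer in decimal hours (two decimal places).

29.75 hours

Fri: 9:38 AM–8:43 PM = 11 h 5 min → rounds to 11 h 0 min
Sat: 6:49 AM–4:11 PM = 9 h 22 min → rounds to 9 h 15 min
Sun: 5:05 AM–2:37 PM = 9 h 32 min → rounds to 9 h 30 min
Total credited: 29 h 45 min.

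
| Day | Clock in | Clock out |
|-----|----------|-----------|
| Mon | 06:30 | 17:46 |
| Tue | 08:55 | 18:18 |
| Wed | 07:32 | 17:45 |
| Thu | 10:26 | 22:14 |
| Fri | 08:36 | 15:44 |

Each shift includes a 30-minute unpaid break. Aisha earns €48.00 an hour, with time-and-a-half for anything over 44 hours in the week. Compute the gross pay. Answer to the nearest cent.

€2349.60

Mon: 06:30–17:46 = 11 h 16 min; less 30 min break → 10 h 46 min
Tue: 08:55–18:18 = 9 h 23 min; less 30 min break → 8 h 53 min
Wed: 07:32–17:45 = 10 h 13 min; less 30 min break → 9 h 43 min
Thu: 10:26–22:14 = 11 h 48 min; less 30 min break → 11 h 18 min
Fri: 08:36–15:44 = 7 h 8 min; less 30 min break → 6 h 38 min
Total worked: 47 h 18 min = 2838 min.
Regular 44 h 0 min = 2640 min at €48.00/h; overtime 3 h 18 min = 198 min at €72.00/h.
Pay = (2640 × €48.00 + 198 × €72.00) ÷ 60 = €2349.60.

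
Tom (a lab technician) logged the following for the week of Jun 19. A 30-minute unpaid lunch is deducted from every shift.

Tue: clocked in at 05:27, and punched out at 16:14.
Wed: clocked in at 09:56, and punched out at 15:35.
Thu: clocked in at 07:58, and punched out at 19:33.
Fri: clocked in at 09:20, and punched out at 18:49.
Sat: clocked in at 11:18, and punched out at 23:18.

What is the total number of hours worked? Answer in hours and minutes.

47 h 0 min

Tue: 05:27–16:14 = 10 h 47 min; less 30 min break → 10 h 17 min
Wed: 09:56–15:35 = 5 h 39 min; less 30 min break → 5 h 9 min
Thu: 07:58–19:33 = 11 h 35 min; less 30 min break → 11 h 5 min
Fri: 09:20–18:49 = 9 h 29 min; less 30 min break → 8 h 59 min
Sat: 11:18–23:18 = 12 h 0 min; less 30 min break → 11 h 30 min
Total: 10 h 17 min + 5 h 9 min + 11 h 5 min + 8 h 59 min + 11 h 30 min = 47 h 0 min.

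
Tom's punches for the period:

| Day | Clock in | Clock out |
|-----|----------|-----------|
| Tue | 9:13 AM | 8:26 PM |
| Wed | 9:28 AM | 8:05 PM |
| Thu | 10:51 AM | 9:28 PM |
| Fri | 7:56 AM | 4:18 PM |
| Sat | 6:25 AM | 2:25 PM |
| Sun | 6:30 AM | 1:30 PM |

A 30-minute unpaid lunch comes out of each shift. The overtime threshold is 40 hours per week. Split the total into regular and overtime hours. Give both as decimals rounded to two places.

Tue: 9:13 AM–8:26 PM = 11 h 13 min; less 30 min break → 10 h 43 min
Wed: 9:28 AM–8:05 PM = 10 h 37 min; less 30 min break → 10 h 7 min
Thu: 10:51 AM–9:28 PM = 10 h 37 min; less 30 min break → 10 h 7 min
Fri: 7:56 AM–4:18 PM = 8 h 22 min; less 30 min break → 7 h 52 min
Sat: 6:25 AM–2:25 PM = 8 h 0 min; less 30 min break → 7 h 30 min
Sun: 6:30 AM–1:30 PM = 7 h 0 min; less 30 min break → 6 h 30 min
Total worked: 52 h 49 min = 52.82 h.
Threshold 40 h → overtime 12 h 49 min, regular 40 h 0 min.

Regular 40.00 hours, overtime 12.82 hours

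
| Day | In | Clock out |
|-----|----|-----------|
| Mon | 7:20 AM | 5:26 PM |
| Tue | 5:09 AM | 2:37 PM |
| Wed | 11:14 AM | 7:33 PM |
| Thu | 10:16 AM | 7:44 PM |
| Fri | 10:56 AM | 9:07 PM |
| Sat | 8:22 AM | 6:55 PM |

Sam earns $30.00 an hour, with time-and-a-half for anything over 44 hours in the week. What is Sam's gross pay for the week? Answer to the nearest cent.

Mon: 7:20 AM–5:26 PM = 10 h 6 min
Tue: 5:09 AM–2:37 PM = 9 h 28 min
Wed: 11:14 AM–7:33 PM = 8 h 19 min
Thu: 10:16 AM–7:44 PM = 9 h 28 min
Fri: 10:56 AM–9:07 PM = 10 h 11 min
Sat: 8:22 AM–6:55 PM = 10 h 33 min
Total worked: 58 h 5 min = 3485 min.
Regular 44 h 0 min = 2640 min at $30.00/h; overtime 14 h 5 min = 845 min at $45.00/h.
Pay = (2640 × $30.00 + 845 × $45.00) ÷ 60 = $1953.75.

$1953.75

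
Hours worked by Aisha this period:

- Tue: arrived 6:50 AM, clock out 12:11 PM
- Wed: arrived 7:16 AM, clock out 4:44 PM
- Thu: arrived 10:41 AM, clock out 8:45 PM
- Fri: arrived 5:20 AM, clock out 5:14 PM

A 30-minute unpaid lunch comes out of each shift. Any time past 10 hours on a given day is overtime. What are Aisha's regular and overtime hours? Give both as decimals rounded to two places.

Regular 33.38 hours, overtime 1.40 hours

Tue: 6:50 AM–12:11 PM = 5 h 21 min; less 30 min break → 4 h 51 min
Wed: 7:16 AM–4:44 PM = 9 h 28 min; less 30 min break → 8 h 58 min
Thu: 10:41 AM–8:45 PM = 10 h 4 min; less 30 min break → 9 h 34 min
Fri: 5:20 AM–5:14 PM = 11 h 54 min; less 30 min break → 11 h 24 min
Tue reg 4 h 51 min / OT 0 h 0 min; Wed reg 8 h 58 min / OT 0 h 0 min; Thu reg 9 h 34 min / OT 0 h 0 min; Fri reg 10 h 0 min / OT 1 h 24 min.
Totals: regular 33 h 23 min, overtime 1 h 24 min.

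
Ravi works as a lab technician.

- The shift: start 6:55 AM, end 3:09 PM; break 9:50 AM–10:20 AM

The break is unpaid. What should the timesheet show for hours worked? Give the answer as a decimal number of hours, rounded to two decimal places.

The shift: 6:55 AM–3:09 PM = 8 h 14 min; less 30 min break → 7 h 44 min

7.73 hours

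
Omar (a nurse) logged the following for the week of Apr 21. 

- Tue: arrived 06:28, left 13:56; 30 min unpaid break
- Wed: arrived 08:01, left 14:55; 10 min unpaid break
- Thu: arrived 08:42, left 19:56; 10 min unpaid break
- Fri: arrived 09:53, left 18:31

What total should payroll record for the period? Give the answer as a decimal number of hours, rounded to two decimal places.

33.40 hours

Tue: 06:28–13:56 = 7 h 28 min; less 30 min break → 6 h 58 min
Wed: 08:01–14:55 = 6 h 54 min; less 10 min break → 6 h 44 min
Thu: 08:42–19:56 = 11 h 14 min; less 10 min break → 11 h 4 min
Fri: 09:53–18:31 = 8 h 38 min
Total: 6 h 58 min + 6 h 44 min + 11 h 4 min + 8 h 38 min = 33 h 24 min.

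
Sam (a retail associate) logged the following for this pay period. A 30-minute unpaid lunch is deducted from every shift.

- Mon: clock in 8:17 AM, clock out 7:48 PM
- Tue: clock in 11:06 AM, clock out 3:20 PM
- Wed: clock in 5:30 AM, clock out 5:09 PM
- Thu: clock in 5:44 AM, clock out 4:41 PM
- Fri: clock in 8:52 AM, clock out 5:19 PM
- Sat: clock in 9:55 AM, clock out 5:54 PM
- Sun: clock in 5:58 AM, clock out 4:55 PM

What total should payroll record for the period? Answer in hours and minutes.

Mon: 8:17 AM–7:48 PM = 11 h 31 min; less 30 min break → 11 h 1 min
Tue: 11:06 AM–3:20 PM = 4 h 14 min; less 30 min break → 3 h 44 min
Wed: 5:30 AM–5:09 PM = 11 h 39 min; less 30 min break → 11 h 9 min
Thu: 5:44 AM–4:41 PM = 10 h 57 min; less 30 min break → 10 h 27 min
Fri: 8:52 AM–5:19 PM = 8 h 27 min; less 30 min break → 7 h 57 min
Sat: 9:55 AM–5:54 PM = 7 h 59 min; less 30 min break → 7 h 29 min
Sun: 5:58 AM–4:55 PM = 10 h 57 min; less 30 min break → 10 h 27 min
Total: 11 h 1 min + 3 h 44 min + 11 h 9 min + 10 h 27 min + 7 h 57 min + 7 h 29 min + 10 h 27 min = 62 h 14 min.

62 h 14 min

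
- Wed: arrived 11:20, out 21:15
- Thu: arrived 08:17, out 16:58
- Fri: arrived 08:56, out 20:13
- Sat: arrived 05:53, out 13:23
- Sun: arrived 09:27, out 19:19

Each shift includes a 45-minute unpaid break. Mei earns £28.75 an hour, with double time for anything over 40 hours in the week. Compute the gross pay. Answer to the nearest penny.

Wed: 11:20–21:15 = 9 h 55 min; less 45 min break → 9 h 10 min
Thu: 08:17–16:58 = 8 h 41 min; less 45 min break → 7 h 56 min
Fri: 08:56–20:13 = 11 h 17 min; less 45 min break → 10 h 32 min
Sat: 05:53–13:23 = 7 h 30 min; less 45 min break → 6 h 45 min
Sun: 09:27–19:19 = 9 h 52 min; less 45 min break → 9 h 7 min
Total worked: 43 h 30 min = 2610 min.
Regular 40 h 0 min = 2400 min at £28.75/h; overtime 3 h 30 min = 210 min at £57.50/h.
Pay = (2400 × £28.75 + 210 × £57.50) ÷ 60 = £1351.25.

£1351.25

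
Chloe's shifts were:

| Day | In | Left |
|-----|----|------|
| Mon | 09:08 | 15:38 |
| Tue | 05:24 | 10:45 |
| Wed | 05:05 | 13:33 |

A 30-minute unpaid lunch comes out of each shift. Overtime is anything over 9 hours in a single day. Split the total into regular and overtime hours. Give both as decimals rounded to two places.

Regular 18.82 hours, overtime 0.00 hours

Mon: 09:08–15:38 = 6 h 30 min; less 30 min break → 6 h 0 min
Tue: 05:24–10:45 = 5 h 21 min; less 30 min break → 4 h 51 min
Wed: 05:05–13:33 = 8 h 28 min; less 30 min break → 7 h 58 min
Mon reg 6 h 0 min / OT 0 h 0 min; Tue reg 4 h 51 min / OT 0 h 0 min; Wed reg 7 h 58 min / OT 0 h 0 min.
Totals: regular 18 h 49 min, overtime 0 h 0 min.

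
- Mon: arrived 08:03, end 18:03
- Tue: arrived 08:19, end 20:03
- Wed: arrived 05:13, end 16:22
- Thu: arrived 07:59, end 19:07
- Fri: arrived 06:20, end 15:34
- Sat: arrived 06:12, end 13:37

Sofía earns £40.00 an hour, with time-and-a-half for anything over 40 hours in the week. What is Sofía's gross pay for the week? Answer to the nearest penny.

Mon: 08:03–18:03 = 10 h 0 min
Tue: 08:19–20:03 = 11 h 44 min
Wed: 05:13–16:22 = 11 h 9 min
Thu: 07:59–19:07 = 11 h 8 min
Fri: 06:20–15:34 = 9 h 14 min
Sat: 06:12–13:37 = 7 h 25 min
Total worked: 60 h 40 min = 3640 min.
Regular 40 h 0 min = 2400 min at £40.00/h; overtime 20 h 40 min = 1240 min at £60.00/h.
Pay = (2400 × £40.00 + 1240 × £60.00) ÷ 60 = £2840.00.

£2840.00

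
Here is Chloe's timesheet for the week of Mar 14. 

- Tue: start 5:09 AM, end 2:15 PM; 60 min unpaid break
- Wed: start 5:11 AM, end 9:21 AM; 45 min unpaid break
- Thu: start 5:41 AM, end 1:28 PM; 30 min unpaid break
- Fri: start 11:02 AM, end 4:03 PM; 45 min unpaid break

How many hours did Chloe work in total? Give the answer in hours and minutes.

23 h 4 min

Tue: 5:09 AM–2:15 PM = 9 h 6 min; less 60 min break → 8 h 6 min
Wed: 5:11 AM–9:21 AM = 4 h 10 min; less 45 min break → 3 h 25 min
Thu: 5:41 AM–1:28 PM = 7 h 47 min; less 30 min break → 7 h 17 min
Fri: 11:02 AM–4:03 PM = 5 h 1 min; less 45 min break → 4 h 16 min
Total: 8 h 6 min + 3 h 25 min + 7 h 17 min + 4 h 16 min = 23 h 4 min.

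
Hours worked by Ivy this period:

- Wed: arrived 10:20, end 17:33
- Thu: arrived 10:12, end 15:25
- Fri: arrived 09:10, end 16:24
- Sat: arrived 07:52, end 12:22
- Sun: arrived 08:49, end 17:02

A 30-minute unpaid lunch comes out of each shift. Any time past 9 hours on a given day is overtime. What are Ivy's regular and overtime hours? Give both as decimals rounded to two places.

Wed: 10:20–17:33 = 7 h 13 min; less 30 min break → 6 h 43 min
Thu: 10:12–15:25 = 5 h 13 min; less 30 min break → 4 h 43 min
Fri: 09:10–16:24 = 7 h 14 min; less 30 min break → 6 h 44 min
Sat: 07:52–12:22 = 4 h 30 min; less 30 min break → 4 h 0 min
Sun: 08:49–17:02 = 8 h 13 min; less 30 min break → 7 h 43 min
Wed reg 6 h 43 min / OT 0 h 0 min; Thu reg 4 h 43 min / OT 0 h 0 min; Fri reg 6 h 44 min / OT 0 h 0 min; Sat reg 4 h 0 min / OT 0 h 0 min; Sun reg 7 h 43 min / OT 0 h 0 min.
Totals: regular 29 h 53 min, overtime 0 h 0 min.

Regular 29.88 hours, overtime 0.00 hours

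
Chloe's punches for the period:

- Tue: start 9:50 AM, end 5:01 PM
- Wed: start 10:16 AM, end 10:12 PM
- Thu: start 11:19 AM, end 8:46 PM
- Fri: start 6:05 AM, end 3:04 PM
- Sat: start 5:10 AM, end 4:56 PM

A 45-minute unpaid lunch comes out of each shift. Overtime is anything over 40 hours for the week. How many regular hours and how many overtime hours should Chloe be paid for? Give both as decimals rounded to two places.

Regular 40.00 hours, overtime 5.57 hours

Tue: 9:50 AM–5:01 PM = 7 h 11 min; less 45 min break → 6 h 26 min
Wed: 10:16 AM–10:12 PM = 11 h 56 min; less 45 min break → 11 h 11 min
Thu: 11:19 AM–8:46 PM = 9 h 27 min; less 45 min break → 8 h 42 min
Fri: 6:05 AM–3:04 PM = 8 h 59 min; less 45 min break → 8 h 14 min
Sat: 5:10 AM–4:56 PM = 11 h 46 min; less 45 min break → 11 h 1 min
Total worked: 45 h 34 min = 45.57 h.
Threshold 40 h → overtime 5 h 34 min, regular 40 h 0 min.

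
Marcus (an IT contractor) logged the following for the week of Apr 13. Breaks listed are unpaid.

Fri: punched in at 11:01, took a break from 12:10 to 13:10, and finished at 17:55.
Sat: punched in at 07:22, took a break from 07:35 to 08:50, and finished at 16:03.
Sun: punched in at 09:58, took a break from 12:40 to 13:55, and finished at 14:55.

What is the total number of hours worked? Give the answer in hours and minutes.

17 h 2 min

Fri: 11:01–17:55 = 6 h 54 min; less 60 min break → 5 h 54 min
Sat: 07:22–16:03 = 8 h 41 min; less 75 min break → 7 h 26 min
Sun: 09:58–14:55 = 4 h 57 min; less 75 min break → 3 h 42 min
Total: 5 h 54 min + 7 h 26 min + 3 h 42 min = 17 h 2 min.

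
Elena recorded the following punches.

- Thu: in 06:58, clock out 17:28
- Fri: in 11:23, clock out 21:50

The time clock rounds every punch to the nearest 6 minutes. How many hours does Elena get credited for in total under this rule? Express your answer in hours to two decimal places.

Thu: in 06:58→07:00, out 17:28→17:30; 10 h 30 min
Fri: in 11:23→11:24, out 21:50→21:48; 10 h 24 min
Total credited: 20 h 54 min.

20.90 hours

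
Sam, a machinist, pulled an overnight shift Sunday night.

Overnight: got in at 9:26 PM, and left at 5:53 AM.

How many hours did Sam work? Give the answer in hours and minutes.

Overnight: 9:26 PM → midnight = 2 h 34 min; midnight → 5:53 AM = 5 h 53 min; span 8 h 27 min

8 h 27 min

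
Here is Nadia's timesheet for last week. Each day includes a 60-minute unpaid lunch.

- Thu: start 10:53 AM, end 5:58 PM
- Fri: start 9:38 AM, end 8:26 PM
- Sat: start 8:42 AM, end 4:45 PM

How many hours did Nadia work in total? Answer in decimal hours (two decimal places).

22.93 hours

Thu: 10:53 AM–5:58 PM = 7 h 5 min; less 60 min break → 6 h 5 min
Fri: 9:38 AM–8:26 PM = 10 h 48 min; less 60 min break → 9 h 48 min
Sat: 8:42 AM–4:45 PM = 8 h 3 min; less 60 min break → 7 h 3 min
Total: 6 h 5 min + 9 h 48 min + 7 h 3 min = 22 h 56 min.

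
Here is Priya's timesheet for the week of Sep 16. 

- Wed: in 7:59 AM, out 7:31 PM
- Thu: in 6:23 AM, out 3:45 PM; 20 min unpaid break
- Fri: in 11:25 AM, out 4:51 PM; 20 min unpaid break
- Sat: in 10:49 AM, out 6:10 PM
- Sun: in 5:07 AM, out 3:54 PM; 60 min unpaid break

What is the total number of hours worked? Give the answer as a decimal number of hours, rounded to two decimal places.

42.80 hours

Wed: 7:59 AM–7:31 PM = 11 h 32 min
Thu: 6:23 AM–3:45 PM = 9 h 22 min; less 20 min break → 9 h 2 min
Fri: 11:25 AM–4:51 PM = 5 h 26 min; less 20 min break → 5 h 6 min
Sat: 10:49 AM–6:10 PM = 7 h 21 min
Sun: 5:07 AM–3:54 PM = 10 h 47 min; less 60 min break → 9 h 47 min
Total: 11 h 32 min + 9 h 2 min + 5 h 6 min + 7 h 21 min + 9 h 47 min = 42 h 48 min.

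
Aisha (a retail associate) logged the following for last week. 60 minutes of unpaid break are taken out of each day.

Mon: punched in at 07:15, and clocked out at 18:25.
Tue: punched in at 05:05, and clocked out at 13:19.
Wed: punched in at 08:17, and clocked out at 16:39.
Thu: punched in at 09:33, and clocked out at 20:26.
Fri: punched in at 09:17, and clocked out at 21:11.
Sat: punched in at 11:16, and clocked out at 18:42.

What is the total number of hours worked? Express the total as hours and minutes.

Mon: 07:15–18:25 = 11 h 10 min; less 60 min break → 10 h 10 min
Tue: 05:05–13:19 = 8 h 14 min; less 60 min break → 7 h 14 min
Wed: 08:17–16:39 = 8 h 22 min; less 60 min break → 7 h 22 min
Thu: 09:33–20:26 = 10 h 53 min; less 60 min break → 9 h 53 min
Fri: 09:17–21:11 = 11 h 54 min; less 60 min break → 10 h 54 min
Sat: 11:16–18:42 = 7 h 26 min; less 60 min break → 6 h 26 min
Total: 10 h 10 min + 7 h 14 min + 7 h 22 min + 9 h 53 min + 10 h 54 min + 6 h 26 min = 51 h 59 min.

51 h 59 min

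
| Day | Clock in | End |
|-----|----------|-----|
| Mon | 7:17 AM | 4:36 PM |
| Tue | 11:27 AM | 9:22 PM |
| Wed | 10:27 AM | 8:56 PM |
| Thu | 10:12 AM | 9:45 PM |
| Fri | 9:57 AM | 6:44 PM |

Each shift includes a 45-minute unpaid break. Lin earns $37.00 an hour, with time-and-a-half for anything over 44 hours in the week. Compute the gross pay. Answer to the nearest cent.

$1755.65

Mon: 7:17 AM–4:36 PM = 9 h 19 min; less 45 min break → 8 h 34 min
Tue: 11:27 AM–9:22 PM = 9 h 55 min; less 45 min break → 9 h 10 min
Wed: 10:27 AM–8:56 PM = 10 h 29 min; less 45 min break → 9 h 44 min
Thu: 10:12 AM–9:45 PM = 11 h 33 min; less 45 min break → 10 h 48 min
Fri: 9:57 AM–6:44 PM = 8 h 47 min; less 45 min break → 8 h 2 min
Total worked: 46 h 18 min = 2778 min.
Regular 44 h 0 min = 2640 min at $37.00/h; overtime 2 h 18 min = 138 min at $55.50/h.
Pay = (2640 × $37.00 + 138 × $55.50) ÷ 60 = $1755.65.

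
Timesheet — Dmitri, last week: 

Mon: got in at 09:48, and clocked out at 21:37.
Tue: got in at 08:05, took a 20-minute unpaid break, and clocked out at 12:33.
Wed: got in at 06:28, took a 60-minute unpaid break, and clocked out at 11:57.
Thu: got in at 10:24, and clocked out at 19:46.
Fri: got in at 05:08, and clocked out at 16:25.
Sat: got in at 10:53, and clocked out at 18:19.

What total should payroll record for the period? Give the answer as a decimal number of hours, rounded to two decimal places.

Mon: 09:48–21:37 = 11 h 49 min
Tue: 08:05–12:33 = 4 h 28 min; less 20 min break → 4 h 8 min
Wed: 06:28–11:57 = 5 h 29 min; less 60 min break → 4 h 29 min
Thu: 10:24–19:46 = 9 h 22 min
Fri: 05:08–16:25 = 11 h 17 min
Sat: 10:53–18:19 = 7 h 26 min
Total: 11 h 49 min + 4 h 8 min + 4 h 29 min + 9 h 22 min + 11 h 17 min + 7 h 26 min = 48 h 31 min.

48.52 hours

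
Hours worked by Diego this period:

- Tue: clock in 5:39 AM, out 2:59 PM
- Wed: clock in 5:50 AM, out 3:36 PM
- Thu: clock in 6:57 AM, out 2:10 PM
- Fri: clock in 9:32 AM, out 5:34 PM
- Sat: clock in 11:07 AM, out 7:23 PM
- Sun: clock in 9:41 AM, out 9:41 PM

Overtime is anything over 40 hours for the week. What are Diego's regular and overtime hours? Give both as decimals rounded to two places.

Tue: 5:39 AM–2:59 PM = 9 h 20 min
Wed: 5:50 AM–3:36 PM = 9 h 46 min
Thu: 6:57 AM–2:10 PM = 7 h 13 min
Fri: 9:32 AM–5:34 PM = 8 h 2 min
Sat: 11:07 AM–7:23 PM = 8 h 16 min
Sun: 9:41 AM–9:41 PM = 12 h 0 min
Total worked: 54 h 37 min = 54.62 h.
Threshold 40 h → overtime 14 h 37 min, regular 40 h 0 min.

Regular 40.00 hours, overtime 14.62 hours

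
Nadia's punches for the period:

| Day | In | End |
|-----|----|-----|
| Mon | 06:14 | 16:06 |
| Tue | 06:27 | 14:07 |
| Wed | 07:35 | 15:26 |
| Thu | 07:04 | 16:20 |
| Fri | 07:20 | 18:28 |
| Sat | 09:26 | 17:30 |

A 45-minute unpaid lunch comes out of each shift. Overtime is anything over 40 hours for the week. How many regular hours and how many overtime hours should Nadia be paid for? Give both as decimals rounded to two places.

Regular 40.00 hours, overtime 9.35 hours

Mon: 06:14–16:06 = 9 h 52 min; less 45 min break → 9 h 7 min
Tue: 06:27–14:07 = 7 h 40 min; less 45 min break → 6 h 55 min
Wed: 07:35–15:26 = 7 h 51 min; less 45 min break → 7 h 6 min
Thu: 07:04–16:20 = 9 h 16 min; less 45 min break → 8 h 31 min
Fri: 07:20–18:28 = 11 h 8 min; less 45 min break → 10 h 23 min
Sat: 09:26–17:30 = 8 h 4 min; less 45 min break → 7 h 19 min
Total worked: 49 h 21 min = 49.35 h.
Threshold 40 h → overtime 9 h 21 min, regular 40 h 0 min.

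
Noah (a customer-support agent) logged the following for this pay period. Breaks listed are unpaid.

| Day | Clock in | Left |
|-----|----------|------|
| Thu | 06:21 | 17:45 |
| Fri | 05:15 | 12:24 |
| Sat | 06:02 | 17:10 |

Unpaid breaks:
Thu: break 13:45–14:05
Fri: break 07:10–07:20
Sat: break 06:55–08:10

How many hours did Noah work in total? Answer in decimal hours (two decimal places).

27.93 hours

Thu: 06:21–17:45 = 11 h 24 min; less 20 min break → 11 h 4 min
Fri: 05:15–12:24 = 7 h 9 min; less 10 min break → 6 h 59 min
Sat: 06:02–17:10 = 11 h 8 min; less 75 min break → 9 h 53 min
Total: 11 h 4 min + 6 h 59 min + 9 h 53 min = 27 h 56 min.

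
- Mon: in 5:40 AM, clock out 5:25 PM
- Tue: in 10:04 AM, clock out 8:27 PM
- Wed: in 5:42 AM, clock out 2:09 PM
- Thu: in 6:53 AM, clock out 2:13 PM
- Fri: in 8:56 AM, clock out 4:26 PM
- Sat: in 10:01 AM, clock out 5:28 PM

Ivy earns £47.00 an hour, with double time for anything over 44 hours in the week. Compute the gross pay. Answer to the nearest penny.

Mon: 5:40 AM–5:25 PM = 11 h 45 min
Tue: 10:04 AM–8:27 PM = 10 h 23 min
Wed: 5:42 AM–2:09 PM = 8 h 27 min
Thu: 6:53 AM–2:13 PM = 7 h 20 min
Fri: 8:56 AM–4:26 PM = 7 h 30 min
Sat: 10:01 AM–5:28 PM = 7 h 27 min
Total worked: 52 h 52 min = 3172 min.
Regular 44 h 0 min = 2640 min at £47.00/h; overtime 8 h 52 min = 532 min at £94.00/h.
Pay = (2640 × £47.00 + 532 × £94.00) ÷ 60 = £2901.47.

£2901.47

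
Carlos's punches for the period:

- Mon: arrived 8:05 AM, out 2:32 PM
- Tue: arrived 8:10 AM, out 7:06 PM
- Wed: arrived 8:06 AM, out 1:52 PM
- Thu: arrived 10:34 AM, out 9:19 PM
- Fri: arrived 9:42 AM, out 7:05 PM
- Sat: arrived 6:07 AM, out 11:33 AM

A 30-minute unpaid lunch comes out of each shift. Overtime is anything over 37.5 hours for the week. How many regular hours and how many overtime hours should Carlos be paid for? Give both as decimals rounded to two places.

Mon: 8:05 AM–2:32 PM = 6 h 27 min; less 30 min break → 5 h 57 min
Tue: 8:10 AM–7:06 PM = 10 h 56 min; less 30 min break → 10 h 26 min
Wed: 8:06 AM–1:52 PM = 5 h 46 min; less 30 min break → 5 h 16 min
Thu: 10:34 AM–9:19 PM = 10 h 45 min; less 30 min break → 10 h 15 min
Fri: 9:42 AM–7:05 PM = 9 h 23 min; less 30 min break → 8 h 53 min
Sat: 6:07 AM–11:33 AM = 5 h 26 min; less 30 min break → 4 h 56 min
Total worked: 45 h 43 min = 45.72 h.
Threshold 37.5 h → overtime 8 h 13 min, regular 37 h 30 min.

Regular 37.50 hours, overtime 8.22 hours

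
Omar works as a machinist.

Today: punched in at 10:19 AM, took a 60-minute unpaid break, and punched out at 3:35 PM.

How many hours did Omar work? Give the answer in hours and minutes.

Today: 10:19 AM–3:35 PM = 5 h 16 min; less 60 min break → 4 h 16 min

4 h 16 min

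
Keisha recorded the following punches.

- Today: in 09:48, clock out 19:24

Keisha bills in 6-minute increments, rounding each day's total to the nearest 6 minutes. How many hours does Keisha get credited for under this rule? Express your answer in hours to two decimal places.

Today: 09:48–19:24 = 9 h 36 min → rounds to 9 h 36 min

9.60 hours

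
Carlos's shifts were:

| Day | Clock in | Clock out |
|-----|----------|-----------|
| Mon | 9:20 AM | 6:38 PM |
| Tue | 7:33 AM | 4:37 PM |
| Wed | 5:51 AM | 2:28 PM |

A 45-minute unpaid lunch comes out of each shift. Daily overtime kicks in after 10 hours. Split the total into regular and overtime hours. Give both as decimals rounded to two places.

Regular 24.73 hours, overtime 0.00 hours

Mon: 9:20 AM–6:38 PM = 9 h 18 min; less 45 min break → 8 h 33 min
Tue: 7:33 AM–4:37 PM = 9 h 4 min; less 45 min break → 8 h 19 min
Wed: 5:51 AM–2:28 PM = 8 h 37 min; less 45 min break → 7 h 52 min
Mon reg 8 h 33 min / OT 0 h 0 min; Tue reg 8 h 19 min / OT 0 h 0 min; Wed reg 7 h 52 min / OT 0 h 0 min.
Totals: regular 24 h 44 min, overtime 0 h 0 min.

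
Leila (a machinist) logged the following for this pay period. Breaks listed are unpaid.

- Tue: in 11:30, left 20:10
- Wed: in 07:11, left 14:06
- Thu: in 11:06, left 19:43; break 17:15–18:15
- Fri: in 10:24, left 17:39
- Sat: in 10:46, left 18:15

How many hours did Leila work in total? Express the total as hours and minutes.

37 h 56 min

Tue: 11:30–20:10 = 8 h 40 min
Wed: 07:11–14:06 = 6 h 55 min
Thu: 11:06–19:43 = 8 h 37 min; less 60 min break → 7 h 37 min
Fri: 10:24–17:39 = 7 h 15 min
Sat: 10:46–18:15 = 7 h 29 min
Total: 8 h 40 min + 6 h 55 min + 7 h 37 min + 7 h 15 min + 7 h 29 min = 37 h 56 min.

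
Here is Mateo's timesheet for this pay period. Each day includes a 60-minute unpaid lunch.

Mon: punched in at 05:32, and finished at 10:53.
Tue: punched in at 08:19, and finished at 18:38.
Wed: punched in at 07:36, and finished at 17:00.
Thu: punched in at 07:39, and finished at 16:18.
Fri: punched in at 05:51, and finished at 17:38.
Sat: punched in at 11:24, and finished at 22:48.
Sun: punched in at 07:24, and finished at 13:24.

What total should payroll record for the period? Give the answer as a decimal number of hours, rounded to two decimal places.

Mon: 05:32–10:53 = 5 h 21 min; less 60 min break → 4 h 21 min
Tue: 08:19–18:38 = 10 h 19 min; less 60 min break → 9 h 19 min
Wed: 07:36–17:00 = 9 h 24 min; less 60 min break → 8 h 24 min
Thu: 07:39–16:18 = 8 h 39 min; less 60 min break → 7 h 39 min
Fri: 05:51–17:38 = 11 h 47 min; less 60 min break → 10 h 47 min
Sat: 11:24–22:48 = 11 h 24 min; less 60 min break → 10 h 24 min
Sun: 07:24–13:24 = 6 h 0 min; less 60 min break → 5 h 0 min
Total: 4 h 21 min + 9 h 19 min + 8 h 24 min + 7 h 39 min + 10 h 47 min + 10 h 24 min + 5 h 0 min = 55 h 54 min.

55.90 hours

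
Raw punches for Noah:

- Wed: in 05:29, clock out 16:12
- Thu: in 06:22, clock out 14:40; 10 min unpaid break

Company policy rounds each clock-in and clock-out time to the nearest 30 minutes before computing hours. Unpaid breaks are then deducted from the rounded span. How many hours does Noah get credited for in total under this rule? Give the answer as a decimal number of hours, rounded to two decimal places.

18.33 hours

Wed: in 05:29→05:30, out 16:12→16:00; 10 h 30 min
Thu: in 06:22→06:30, out 14:40→14:30; 8 h 0 min − 10 min = 7 h 50 min
Total credited: 18 h 20 min.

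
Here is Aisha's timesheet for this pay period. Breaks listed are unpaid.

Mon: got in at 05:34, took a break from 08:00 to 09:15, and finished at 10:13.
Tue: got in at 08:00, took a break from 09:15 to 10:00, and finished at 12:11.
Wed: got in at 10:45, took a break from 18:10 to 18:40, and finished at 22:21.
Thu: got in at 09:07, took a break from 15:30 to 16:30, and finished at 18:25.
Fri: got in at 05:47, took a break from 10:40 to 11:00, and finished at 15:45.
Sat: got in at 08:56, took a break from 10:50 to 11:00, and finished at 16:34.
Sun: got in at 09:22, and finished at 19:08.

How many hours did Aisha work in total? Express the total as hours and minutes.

53 h 6 min

Mon: 05:34–10:13 = 4 h 39 min; less 75 min break → 3 h 24 min
Tue: 08:00–12:11 = 4 h 11 min; less 45 min break → 3 h 26 min
Wed: 10:45–22:21 = 11 h 36 min; less 30 min break → 11 h 6 min
Thu: 09:07–18:25 = 9 h 18 min; less 60 min break → 8 h 18 min
Fri: 05:47–15:45 = 9 h 58 min; less 20 min break → 9 h 38 min
Sat: 08:56–16:34 = 7 h 38 min; less 10 min break → 7 h 28 min
Sun: 09:22–19:08 = 9 h 46 min
Total: 3 h 24 min + 3 h 26 min + 11 h 6 min + 8 h 18 min + 9 h 38 min + 7 h 28 min + 9 h 46 min = 53 h 6 min.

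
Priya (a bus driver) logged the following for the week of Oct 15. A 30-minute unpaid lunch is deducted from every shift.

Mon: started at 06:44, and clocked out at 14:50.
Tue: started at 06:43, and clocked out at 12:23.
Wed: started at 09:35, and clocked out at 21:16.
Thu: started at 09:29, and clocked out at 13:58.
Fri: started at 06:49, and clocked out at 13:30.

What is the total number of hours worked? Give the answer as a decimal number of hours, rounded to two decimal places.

34.12 hours

Mon: 06:44–14:50 = 8 h 6 min; less 30 min break → 7 h 36 min
Tue: 06:43–12:23 = 5 h 40 min; less 30 min break → 5 h 10 min
Wed: 09:35–21:16 = 11 h 41 min; less 30 min break → 11 h 11 min
Thu: 09:29–13:58 = 4 h 29 min; less 30 min break → 3 h 59 min
Fri: 06:49–13:30 = 6 h 41 min; less 30 min break → 6 h 11 min
Total: 7 h 36 min + 5 h 10 min + 11 h 11 min + 3 h 59 min + 6 h 11 min = 34 h 7 min.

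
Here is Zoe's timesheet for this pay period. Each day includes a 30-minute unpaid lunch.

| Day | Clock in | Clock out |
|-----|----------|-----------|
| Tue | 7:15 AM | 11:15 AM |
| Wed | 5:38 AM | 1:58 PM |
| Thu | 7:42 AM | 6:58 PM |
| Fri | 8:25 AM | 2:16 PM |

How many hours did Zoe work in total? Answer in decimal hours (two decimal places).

27.45 hours

Tue: 7:15 AM–11:15 AM = 4 h 0 min; less 30 min break → 3 h 30 min
Wed: 5:38 AM–1:58 PM = 8 h 20 min; less 30 min break → 7 h 50 min
Thu: 7:42 AM–6:58 PM = 11 h 16 min; less 30 min break → 10 h 46 min
Fri: 8:25 AM–2:16 PM = 5 h 51 min; less 30 min break → 5 h 21 min
Total: 3 h 30 min + 7 h 50 min + 10 h 46 min + 5 h 21 min = 27 h 27 min.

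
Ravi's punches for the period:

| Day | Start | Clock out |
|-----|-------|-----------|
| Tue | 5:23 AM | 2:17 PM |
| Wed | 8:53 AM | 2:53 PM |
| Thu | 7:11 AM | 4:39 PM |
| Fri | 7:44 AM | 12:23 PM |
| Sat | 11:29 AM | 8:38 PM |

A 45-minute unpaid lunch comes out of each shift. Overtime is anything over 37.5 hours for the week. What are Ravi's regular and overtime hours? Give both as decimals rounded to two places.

Tue: 5:23 AM–2:17 PM = 8 h 54 min; less 45 min break → 8 h 9 min
Wed: 8:53 AM–2:53 PM = 6 h 0 min; less 45 min break → 5 h 15 min
Thu: 7:11 AM–4:39 PM = 9 h 28 min; less 45 min break → 8 h 43 min
Fri: 7:44 AM–12:23 PM = 4 h 39 min; less 45 min break → 3 h 54 min
Sat: 11:29 AM–8:38 PM = 9 h 9 min; less 45 min break → 8 h 24 min
Total worked: 34 h 25 min = 34.42 h.
Threshold 37.5 h → overtime 0 h 0 min, regular 34 h 25 min.

Regular 34.42 hours, overtime 0.00 hours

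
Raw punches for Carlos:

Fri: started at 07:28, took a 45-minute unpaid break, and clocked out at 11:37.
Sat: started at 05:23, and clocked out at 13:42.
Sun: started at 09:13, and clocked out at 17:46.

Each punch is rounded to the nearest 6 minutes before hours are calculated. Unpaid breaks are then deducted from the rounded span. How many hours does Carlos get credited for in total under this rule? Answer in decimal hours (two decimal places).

20.25 hours

Fri: in 07:28→07:30, out 11:37→11:36; 4 h 6 min − 45 min = 3 h 21 min
Sat: in 05:23→05:24, out 13:42→13:42; 8 h 18 min
Sun: in 09:13→09:12, out 17:46→17:48; 8 h 36 min
Total credited: 20 h 15 min.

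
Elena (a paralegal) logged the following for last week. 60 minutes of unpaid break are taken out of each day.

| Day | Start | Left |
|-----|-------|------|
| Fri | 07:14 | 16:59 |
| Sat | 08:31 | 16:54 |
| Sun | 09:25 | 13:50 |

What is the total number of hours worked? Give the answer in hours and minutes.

19 h 33 min

Fri: 07:14–16:59 = 9 h 45 min; less 60 min break → 8 h 45 min
Sat: 08:31–16:54 = 8 h 23 min; less 60 min break → 7 h 23 min
Sun: 09:25–13:50 = 4 h 25 min; less 60 min break → 3 h 25 min
Total: 8 h 45 min + 7 h 23 min + 3 h 25 min = 19 h 33 min.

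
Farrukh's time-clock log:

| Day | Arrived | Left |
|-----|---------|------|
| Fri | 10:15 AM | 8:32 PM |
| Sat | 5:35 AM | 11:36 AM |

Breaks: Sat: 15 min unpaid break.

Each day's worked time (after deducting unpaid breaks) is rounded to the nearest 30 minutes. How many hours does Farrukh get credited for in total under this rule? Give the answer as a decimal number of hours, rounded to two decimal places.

Fri: 10:15 AM–8:32 PM = 10 h 17 min → rounds to 10 h 30 min
Sat: 5:35 AM–11:36 AM = 6 h 1 min − 15 min = 5 h 46 min → rounds to 6 h 0 min
Total credited: 16 h 30 min.

16.50 hours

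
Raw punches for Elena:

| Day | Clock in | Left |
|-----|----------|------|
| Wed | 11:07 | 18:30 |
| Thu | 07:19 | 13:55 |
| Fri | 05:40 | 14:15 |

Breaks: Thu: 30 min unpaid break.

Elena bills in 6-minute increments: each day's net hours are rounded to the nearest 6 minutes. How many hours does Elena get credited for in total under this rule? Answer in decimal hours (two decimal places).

22.10 hours

Wed: 11:07–18:30 = 7 h 23 min → rounds to 7 h 24 min
Thu: 07:19–13:55 = 6 h 36 min − 30 min = 6 h 6 min → rounds to 6 h 6 min
Fri: 05:40–14:15 = 8 h 35 min → rounds to 8 h 36 min
Total credited: 22 h 6 min.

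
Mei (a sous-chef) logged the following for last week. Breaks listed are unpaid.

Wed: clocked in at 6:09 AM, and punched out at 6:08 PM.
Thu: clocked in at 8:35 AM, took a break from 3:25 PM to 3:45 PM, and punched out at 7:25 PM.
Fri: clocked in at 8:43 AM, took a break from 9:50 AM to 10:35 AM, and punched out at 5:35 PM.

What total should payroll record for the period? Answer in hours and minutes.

30 h 36 min

Wed: 6:09 AM–6:08 PM = 11 h 59 min
Thu: 8:35 AM–7:25 PM = 10 h 50 min; less 20 min break → 10 h 30 min
Fri: 8:43 AM–5:35 PM = 8 h 52 min; less 45 min break → 8 h 7 min
Total: 11 h 59 min + 10 h 30 min + 8 h 7 min = 30 h 36 min.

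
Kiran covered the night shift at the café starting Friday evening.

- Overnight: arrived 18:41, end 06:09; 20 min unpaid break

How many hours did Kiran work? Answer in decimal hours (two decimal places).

Overnight: 18:41 → midnight = 5 h 19 min; midnight → 06:09 = 6 h 9 min; span 11 h 28 min; less 20 min break → 11 h 8 min

11.13 hours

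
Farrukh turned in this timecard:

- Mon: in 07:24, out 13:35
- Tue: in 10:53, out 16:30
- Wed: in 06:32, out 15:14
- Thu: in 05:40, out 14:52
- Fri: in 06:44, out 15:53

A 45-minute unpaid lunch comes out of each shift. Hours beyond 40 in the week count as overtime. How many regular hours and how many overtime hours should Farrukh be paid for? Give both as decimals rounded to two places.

Regular 35.10 hours, overtime 0.00 hours

Mon: 07:24–13:35 = 6 h 11 min; less 45 min break → 5 h 26 min
Tue: 10:53–16:30 = 5 h 37 min; less 45 min break → 4 h 52 min
Wed: 06:32–15:14 = 8 h 42 min; less 45 min break → 7 h 57 min
Thu: 05:40–14:52 = 9 h 12 min; less 45 min break → 8 h 27 min
Fri: 06:44–15:53 = 9 h 9 min; less 45 min break → 8 h 24 min
Total worked: 35 h 6 min = 35.10 h.
Threshold 40 h → overtime 0 h 0 min, regular 35 h 6 min.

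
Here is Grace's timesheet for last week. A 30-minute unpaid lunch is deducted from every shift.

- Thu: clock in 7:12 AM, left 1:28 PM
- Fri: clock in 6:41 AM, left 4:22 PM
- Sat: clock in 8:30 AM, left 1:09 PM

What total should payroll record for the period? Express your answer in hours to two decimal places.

Thu: 7:12 AM–1:28 PM = 6 h 16 min; less 30 min break → 5 h 46 min
Fri: 6:41 AM–4:22 PM = 9 h 41 min; less 30 min break → 9 h 11 min
Sat: 8:30 AM–1:09 PM = 4 h 39 min; less 30 min break → 4 h 9 min
Total: 5 h 46 min + 9 h 11 min + 4 h 9 min = 19 h 6 min.

19.10 hours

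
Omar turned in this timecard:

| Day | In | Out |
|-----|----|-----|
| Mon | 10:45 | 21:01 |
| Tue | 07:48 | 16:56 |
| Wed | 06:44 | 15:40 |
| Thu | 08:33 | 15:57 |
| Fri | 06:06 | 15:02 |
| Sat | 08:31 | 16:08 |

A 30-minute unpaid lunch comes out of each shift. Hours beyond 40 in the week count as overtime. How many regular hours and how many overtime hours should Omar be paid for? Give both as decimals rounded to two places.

Regular 40.00 hours, overtime 9.28 hours

Mon: 10:45–21:01 = 10 h 16 min; less 30 min break → 9 h 46 min
Tue: 07:48–16:56 = 9 h 8 min; less 30 min break → 8 h 38 min
Wed: 06:44–15:40 = 8 h 56 min; less 30 min break → 8 h 26 min
Thu: 08:33–15:57 = 7 h 24 min; less 30 min break → 6 h 54 min
Fri: 06:06–15:02 = 8 h 56 min; less 30 min break → 8 h 26 min
Sat: 08:31–16:08 = 7 h 37 min; less 30 min break → 7 h 7 min
Total worked: 49 h 17 min = 49.28 h.
Threshold 40 h → overtime 9 h 17 min, regular 40 h 0 min.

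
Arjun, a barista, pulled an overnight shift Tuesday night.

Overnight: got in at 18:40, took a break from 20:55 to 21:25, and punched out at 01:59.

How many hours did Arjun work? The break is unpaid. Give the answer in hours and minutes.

Overnight: 18:40 → midnight = 5 h 20 min; midnight → 01:59 = 1 h 59 min; span 7 h 19 min; less 30 min break → 6 h 49 min

6 h 49 min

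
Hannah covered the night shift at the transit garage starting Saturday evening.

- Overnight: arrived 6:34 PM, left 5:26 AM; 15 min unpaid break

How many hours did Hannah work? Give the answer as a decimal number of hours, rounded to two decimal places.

10.62 hours

Overnight: 6:34 PM → midnight = 5 h 26 min; midnight → 5:26 AM = 5 h 26 min; span 10 h 52 min; less 15 min break → 10 h 37 min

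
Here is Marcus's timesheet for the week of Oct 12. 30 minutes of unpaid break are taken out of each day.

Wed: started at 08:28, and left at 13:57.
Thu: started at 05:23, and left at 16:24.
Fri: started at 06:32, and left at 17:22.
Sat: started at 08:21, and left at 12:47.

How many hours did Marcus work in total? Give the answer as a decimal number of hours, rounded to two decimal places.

Wed: 08:28–13:57 = 5 h 29 min; less 30 min break → 4 h 59 min
Thu: 05:23–16:24 = 11 h 1 min; less 30 min break → 10 h 31 min
Fri: 06:32–17:22 = 10 h 50 min; less 30 min break → 10 h 20 min
Sat: 08:21–12:47 = 4 h 26 min; less 30 min break → 3 h 56 min
Total: 4 h 59 min + 10 h 31 min + 10 h 20 min + 3 h 56 min = 29 h 46 min.

29.77 hours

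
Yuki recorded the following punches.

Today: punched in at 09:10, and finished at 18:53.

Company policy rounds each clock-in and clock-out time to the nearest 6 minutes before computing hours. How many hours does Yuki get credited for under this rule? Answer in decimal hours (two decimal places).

Today: in 09:10→09:12, out 18:53→18:54; 9 h 42 min

9.70 hours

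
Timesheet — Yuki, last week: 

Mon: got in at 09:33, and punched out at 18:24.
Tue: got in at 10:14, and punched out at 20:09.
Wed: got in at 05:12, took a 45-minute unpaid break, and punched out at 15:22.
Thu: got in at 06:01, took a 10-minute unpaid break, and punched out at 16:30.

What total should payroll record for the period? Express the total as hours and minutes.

Mon: 09:33–18:24 = 8 h 51 min
Tue: 10:14–20:09 = 9 h 55 min
Wed: 05:12–15:22 = 10 h 10 min; less 45 min break → 9 h 25 min
Thu: 06:01–16:30 = 10 h 29 min; less 10 min break → 10 h 19 min
Total: 8 h 51 min + 9 h 55 min + 9 h 25 min + 10 h 19 min = 38 h 30 min.

38 h 30 min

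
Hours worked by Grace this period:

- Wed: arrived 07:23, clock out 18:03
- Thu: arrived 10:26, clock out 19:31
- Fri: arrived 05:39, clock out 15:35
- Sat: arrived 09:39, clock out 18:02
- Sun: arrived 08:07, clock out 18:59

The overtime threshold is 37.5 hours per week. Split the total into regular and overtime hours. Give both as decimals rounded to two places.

Wed: 07:23–18:03 = 10 h 40 min
Thu: 10:26–19:31 = 9 h 5 min
Fri: 05:39–15:35 = 9 h 56 min
Sat: 09:39–18:02 = 8 h 23 min
Sun: 08:07–18:59 = 10 h 52 min
Total worked: 48 h 56 min = 48.93 h.
Threshold 37.5 h → overtime 11 h 26 min, regular 37 h 30 min.

Regular 37.50 hours, overtime 11.43 hours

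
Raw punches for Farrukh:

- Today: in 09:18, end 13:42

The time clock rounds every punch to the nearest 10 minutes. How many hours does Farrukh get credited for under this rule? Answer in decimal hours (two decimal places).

4.33 hours

Today: in 09:18→09:20, out 13:42→13:40; 4 h 20 min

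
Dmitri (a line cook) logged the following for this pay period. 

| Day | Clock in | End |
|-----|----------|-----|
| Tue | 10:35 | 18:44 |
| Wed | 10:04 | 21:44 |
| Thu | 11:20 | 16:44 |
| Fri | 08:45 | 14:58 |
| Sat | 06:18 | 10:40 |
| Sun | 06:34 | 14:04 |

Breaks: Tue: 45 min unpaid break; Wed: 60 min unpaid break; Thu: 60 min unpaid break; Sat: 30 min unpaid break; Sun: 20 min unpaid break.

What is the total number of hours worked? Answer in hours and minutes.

Tue: 10:35–18:44 = 8 h 9 min; less 45 min break → 7 h 24 min
Wed: 10:04–21:44 = 11 h 40 min; less 60 min break → 10 h 40 min
Thu: 11:20–16:44 = 5 h 24 min; less 60 min break → 4 h 24 min
Fri: 08:45–14:58 = 6 h 13 min
Sat: 06:18–10:40 = 4 h 22 min; less 30 min break → 3 h 52 min
Sun: 06:34–14:04 = 7 h 30 min; less 20 min break → 7 h 10 min
Total: 7 h 24 min + 10 h 40 min + 4 h 24 min + 6 h 13 min + 3 h 52 min + 7 h 10 min = 39 h 43 min.

39 h 43 min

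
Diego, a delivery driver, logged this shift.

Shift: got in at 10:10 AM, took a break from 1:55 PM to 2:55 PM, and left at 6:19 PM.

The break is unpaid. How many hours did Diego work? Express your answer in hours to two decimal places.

7.15 hours

Shift: 10:10 AM–6:19 PM = 8 h 9 min; less 60 min break → 7 h 9 min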